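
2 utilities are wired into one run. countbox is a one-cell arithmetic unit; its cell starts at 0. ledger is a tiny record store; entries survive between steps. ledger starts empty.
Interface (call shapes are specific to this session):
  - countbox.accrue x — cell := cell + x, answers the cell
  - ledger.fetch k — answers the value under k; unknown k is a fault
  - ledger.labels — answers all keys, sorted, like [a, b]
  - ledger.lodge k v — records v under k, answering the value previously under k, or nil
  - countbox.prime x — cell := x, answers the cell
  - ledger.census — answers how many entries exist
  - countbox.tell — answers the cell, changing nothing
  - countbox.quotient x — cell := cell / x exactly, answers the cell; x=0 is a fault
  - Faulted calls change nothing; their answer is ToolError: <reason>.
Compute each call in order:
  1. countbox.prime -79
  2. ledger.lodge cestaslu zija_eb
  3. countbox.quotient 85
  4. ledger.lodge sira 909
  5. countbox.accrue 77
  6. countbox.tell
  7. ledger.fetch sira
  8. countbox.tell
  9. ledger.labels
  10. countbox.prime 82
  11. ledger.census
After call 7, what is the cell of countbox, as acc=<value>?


Answer: acc=6466/85

Derivation:
==> countbox.prime(x: -79)
<== -79
==> ledger.lodge(k: cestaslu, v: zija_eb)
<== nil
==> countbox.quotient(x: 85)
<== -79/85
==> ledger.lodge(k: sira, v: 909)
<== nil
==> countbox.accrue(x: 77)
<== 6466/85
==> countbox.tell()
<== 6466/85
==> ledger.fetch(k: sira)
<== 909
==> countbox.tell()
<== 6466/85
==> ledger.labels()
<== [cestaslu, sira]
==> countbox.prime(x: 82)
<== 82
==> ledger.census()
<== 2


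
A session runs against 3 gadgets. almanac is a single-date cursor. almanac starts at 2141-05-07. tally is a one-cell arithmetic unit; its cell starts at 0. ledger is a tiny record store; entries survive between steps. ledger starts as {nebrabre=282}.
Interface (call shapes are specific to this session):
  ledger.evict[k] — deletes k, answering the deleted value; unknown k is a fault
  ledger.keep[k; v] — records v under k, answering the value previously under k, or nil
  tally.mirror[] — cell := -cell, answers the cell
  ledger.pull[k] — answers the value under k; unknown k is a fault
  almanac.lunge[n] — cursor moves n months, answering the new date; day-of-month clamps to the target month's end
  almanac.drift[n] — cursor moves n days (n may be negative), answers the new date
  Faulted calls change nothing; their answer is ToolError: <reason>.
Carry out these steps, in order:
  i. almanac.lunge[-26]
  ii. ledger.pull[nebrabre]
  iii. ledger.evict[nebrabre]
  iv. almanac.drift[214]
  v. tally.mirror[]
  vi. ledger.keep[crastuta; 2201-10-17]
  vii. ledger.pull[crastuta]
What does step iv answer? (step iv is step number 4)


[in] almanac.lunge n: -26
  2139-03-07
[in] ledger.pull k: nebrabre
  282
[in] ledger.evict k: nebrabre
  282
[in] almanac.drift n: 214
  2139-10-07
[in] tally.mirror
  0
[in] ledger.keep k: crastuta v: 2201-10-17
  nil
[in] ledger.pull k: crastuta
  2201-10-17

Answer: 2139-10-07


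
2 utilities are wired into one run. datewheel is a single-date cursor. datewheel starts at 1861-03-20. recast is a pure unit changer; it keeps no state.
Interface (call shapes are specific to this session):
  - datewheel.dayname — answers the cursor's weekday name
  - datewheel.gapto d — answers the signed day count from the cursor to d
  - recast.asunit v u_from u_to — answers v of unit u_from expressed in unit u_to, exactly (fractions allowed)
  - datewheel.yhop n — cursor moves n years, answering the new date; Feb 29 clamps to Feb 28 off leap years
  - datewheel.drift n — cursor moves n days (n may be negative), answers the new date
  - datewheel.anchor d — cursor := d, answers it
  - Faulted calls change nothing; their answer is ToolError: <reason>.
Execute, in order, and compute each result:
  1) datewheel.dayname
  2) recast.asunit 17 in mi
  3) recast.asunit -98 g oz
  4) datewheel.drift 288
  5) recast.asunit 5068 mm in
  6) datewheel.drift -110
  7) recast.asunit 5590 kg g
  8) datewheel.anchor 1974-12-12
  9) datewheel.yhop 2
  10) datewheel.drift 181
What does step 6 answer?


# dayname() -> Wednesday
# asunit(v: 17, u_from: in, u_to: mi) -> 17/63360
# asunit(v: -98, u_from: g, u_to: oz) -> -22400000/6479891
# drift(n: 288) -> 1862-01-02
# asunit(v: 5068, u_from: mm, u_to: in) -> 25340/127
# drift(n: -110) -> 1861-09-14
# asunit(v: 5590, u_from: kg, u_to: g) -> 5590000
# anchor(d: 1974-12-12) -> 1974-12-12
# yhop(n: 2) -> 1976-12-12
# drift(n: 181) -> 1977-06-11

Answer: 1861-09-14


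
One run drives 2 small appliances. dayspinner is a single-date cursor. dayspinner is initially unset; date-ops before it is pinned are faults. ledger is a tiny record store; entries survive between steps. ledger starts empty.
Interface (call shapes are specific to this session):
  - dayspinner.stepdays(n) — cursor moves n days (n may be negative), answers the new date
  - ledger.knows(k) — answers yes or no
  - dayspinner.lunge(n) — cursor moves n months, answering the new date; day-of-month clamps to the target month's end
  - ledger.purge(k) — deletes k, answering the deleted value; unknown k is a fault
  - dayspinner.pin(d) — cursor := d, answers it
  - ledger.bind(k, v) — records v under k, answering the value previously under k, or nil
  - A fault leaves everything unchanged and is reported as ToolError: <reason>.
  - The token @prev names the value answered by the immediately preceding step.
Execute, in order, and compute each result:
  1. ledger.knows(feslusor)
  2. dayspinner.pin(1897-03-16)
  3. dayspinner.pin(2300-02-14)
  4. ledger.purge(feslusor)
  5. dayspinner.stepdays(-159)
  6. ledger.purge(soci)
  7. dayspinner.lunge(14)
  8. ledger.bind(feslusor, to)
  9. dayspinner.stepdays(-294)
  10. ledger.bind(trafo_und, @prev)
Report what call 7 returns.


Answer: 2300-11-08

Derivation:
-> ledger.knows(k=feslusor)
<- no
-> dayspinner.pin(d=1897-03-16)
<- 1897-03-16
-> dayspinner.pin(d=2300-02-14)
<- 2300-02-14
-> ledger.purge(k=feslusor)
<- ToolError: no such key feslusor
-> dayspinner.stepdays(n=-159)
<- 2299-09-08
-> ledger.purge(k=soci)
<- ToolError: no such key soci
-> dayspinner.lunge(n=14)
<- 2300-11-08
-> ledger.bind(k=feslusor, v=to)
<- nil
-> dayspinner.stepdays(n=-294)
<- 2300-01-18
-> ledger.bind(k=trafo_und, v=@prev)
<- nil


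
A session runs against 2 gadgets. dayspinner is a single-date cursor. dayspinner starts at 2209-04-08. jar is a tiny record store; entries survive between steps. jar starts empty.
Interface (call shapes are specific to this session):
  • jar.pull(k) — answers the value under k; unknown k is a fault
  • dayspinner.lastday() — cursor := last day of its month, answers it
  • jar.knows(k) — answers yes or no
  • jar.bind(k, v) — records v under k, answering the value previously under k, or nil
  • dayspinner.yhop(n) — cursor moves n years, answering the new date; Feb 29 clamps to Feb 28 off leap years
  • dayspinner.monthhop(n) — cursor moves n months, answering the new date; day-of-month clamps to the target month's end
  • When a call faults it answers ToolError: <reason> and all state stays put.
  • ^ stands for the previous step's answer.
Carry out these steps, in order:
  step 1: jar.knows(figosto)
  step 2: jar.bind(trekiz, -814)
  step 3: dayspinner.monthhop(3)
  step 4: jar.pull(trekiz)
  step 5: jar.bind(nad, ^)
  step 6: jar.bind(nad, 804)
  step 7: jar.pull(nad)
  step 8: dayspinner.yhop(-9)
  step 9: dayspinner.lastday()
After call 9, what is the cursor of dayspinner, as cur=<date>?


Answer: cur=2200-07-31

Derivation:
! knows(k=figosto) == no
! bind(k=trekiz, v=-814) == nil
! monthhop(n=3) == 2209-07-08
! pull(k=trekiz) == -814
! bind(k=nad, v=^) == nil
! bind(k=nad, v=804) == -814
! pull(k=nad) == 804
! yhop(n=-9) == 2200-07-08
! lastday() == 2200-07-31


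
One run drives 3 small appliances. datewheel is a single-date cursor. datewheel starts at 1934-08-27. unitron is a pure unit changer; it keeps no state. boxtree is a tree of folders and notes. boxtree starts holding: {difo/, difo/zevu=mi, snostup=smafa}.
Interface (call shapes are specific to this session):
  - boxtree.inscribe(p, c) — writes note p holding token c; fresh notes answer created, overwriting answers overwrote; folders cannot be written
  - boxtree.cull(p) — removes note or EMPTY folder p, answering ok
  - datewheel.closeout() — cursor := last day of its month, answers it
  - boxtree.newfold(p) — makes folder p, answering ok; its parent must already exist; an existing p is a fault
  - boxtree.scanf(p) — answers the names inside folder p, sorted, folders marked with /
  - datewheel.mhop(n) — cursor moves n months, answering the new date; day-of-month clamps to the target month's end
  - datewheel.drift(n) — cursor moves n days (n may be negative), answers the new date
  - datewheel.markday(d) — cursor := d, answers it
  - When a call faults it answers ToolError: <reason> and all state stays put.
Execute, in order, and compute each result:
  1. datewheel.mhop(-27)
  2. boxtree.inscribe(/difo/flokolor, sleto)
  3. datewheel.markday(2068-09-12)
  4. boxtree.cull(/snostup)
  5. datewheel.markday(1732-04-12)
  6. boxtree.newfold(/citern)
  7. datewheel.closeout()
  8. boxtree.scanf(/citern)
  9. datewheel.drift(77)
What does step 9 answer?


Answer: 1732-07-16

Derivation:
-> datewheel.mhop(-27)
<- 1932-05-27
-> boxtree.inscribe(/difo/flokolor, sleto)
<- created
-> datewheel.markday(2068-09-12)
<- 2068-09-12
-> boxtree.cull(/snostup)
<- ok
-> datewheel.markday(1732-04-12)
<- 1732-04-12
-> boxtree.newfold(/citern)
<- ok
-> datewheel.closeout()
<- 1732-04-30
-> boxtree.scanf(/citern)
<- []
-> datewheel.drift(77)
<- 1732-07-16


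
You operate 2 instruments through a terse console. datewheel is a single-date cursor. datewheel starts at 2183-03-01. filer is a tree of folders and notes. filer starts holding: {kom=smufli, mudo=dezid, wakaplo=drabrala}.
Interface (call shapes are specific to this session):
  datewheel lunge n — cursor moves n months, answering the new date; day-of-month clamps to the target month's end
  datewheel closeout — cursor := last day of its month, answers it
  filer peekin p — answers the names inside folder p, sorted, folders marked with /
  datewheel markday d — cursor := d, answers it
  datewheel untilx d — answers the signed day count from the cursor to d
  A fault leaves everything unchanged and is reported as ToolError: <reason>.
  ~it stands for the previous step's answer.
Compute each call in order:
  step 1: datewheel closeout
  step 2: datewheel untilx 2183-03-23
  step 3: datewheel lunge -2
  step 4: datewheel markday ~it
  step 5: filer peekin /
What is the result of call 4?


I use datewheel closeout, which returns 2183-03-31.
Then datewheel untilx using d→2183-03-23, giving -8.
Now I run datewheel lunge using n→-2, and get 2183-01-31.
Now I run datewheel markday using d→~it, which returns 2183-01-31.
I call filer peekin using p→/: [kom, mudo, wakaplo].

Answer: 2183-01-31


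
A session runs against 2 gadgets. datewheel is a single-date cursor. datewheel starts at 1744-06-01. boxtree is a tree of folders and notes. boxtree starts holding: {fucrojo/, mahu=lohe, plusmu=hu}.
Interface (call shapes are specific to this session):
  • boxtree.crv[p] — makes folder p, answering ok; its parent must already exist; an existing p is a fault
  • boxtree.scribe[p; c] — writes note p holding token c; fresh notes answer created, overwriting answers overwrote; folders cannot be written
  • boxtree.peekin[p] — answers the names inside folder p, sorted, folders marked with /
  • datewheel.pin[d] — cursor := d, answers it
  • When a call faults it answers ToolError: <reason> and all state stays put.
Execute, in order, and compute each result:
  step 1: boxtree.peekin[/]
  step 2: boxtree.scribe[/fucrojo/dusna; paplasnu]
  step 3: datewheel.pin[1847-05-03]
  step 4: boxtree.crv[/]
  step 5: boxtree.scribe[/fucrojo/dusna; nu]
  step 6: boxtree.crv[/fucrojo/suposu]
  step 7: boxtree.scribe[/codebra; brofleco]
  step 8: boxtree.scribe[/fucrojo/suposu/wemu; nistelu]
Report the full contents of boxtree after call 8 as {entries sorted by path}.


// boxtree.peekin(/) => [fucrojo/, mahu, plusmu]
// boxtree.scribe(/fucrojo/dusna, paplasnu) => created
// datewheel.pin(1847-05-03) => 1847-05-03
// boxtree.crv(/) => ToolError: exists
// boxtree.scribe(/fucrojo/dusna, nu) => overwrote
// boxtree.crv(/fucrojo/suposu) => ok
// boxtree.scribe(/codebra, brofleco) => created
// boxtree.scribe(/fucrojo/suposu/wemu, nistelu) => created

Answer: {codebra=brofleco, fucrojo/, fucrojo/dusna=nu, fucrojo/suposu/, fucrojo/suposu/wemu=nistelu, mahu=lohe, plusmu=hu}


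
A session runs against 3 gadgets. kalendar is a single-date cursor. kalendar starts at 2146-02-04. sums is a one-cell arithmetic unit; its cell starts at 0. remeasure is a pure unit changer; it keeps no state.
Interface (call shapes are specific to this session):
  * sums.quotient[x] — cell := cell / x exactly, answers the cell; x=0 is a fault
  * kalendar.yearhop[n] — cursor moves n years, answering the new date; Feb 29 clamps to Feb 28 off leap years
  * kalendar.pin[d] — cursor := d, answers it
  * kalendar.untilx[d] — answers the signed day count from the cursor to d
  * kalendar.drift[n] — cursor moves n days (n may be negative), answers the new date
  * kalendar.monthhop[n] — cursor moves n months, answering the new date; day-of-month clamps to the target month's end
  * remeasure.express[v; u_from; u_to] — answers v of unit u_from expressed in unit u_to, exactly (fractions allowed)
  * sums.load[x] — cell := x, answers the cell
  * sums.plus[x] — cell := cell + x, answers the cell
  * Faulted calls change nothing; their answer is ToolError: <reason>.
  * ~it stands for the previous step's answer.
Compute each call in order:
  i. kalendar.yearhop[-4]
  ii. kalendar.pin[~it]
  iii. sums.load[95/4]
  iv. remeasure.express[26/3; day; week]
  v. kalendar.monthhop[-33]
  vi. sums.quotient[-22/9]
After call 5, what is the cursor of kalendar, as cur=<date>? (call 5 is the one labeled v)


-- 1. kalendar.yearhop(n='-4') == 2142-02-04
-- 2. kalendar.pin(d='~it') == 2142-02-04
-- 3. sums.load(x='95/4') == 95/4
-- 4. remeasure.express(v='26/3', u_from='day', u_to='week') == 26/21
-- 5. kalendar.monthhop(n='-33') == 2139-05-04
-- 6. sums.quotient(x='-22/9') == -855/88

Answer: cur=2139-05-04


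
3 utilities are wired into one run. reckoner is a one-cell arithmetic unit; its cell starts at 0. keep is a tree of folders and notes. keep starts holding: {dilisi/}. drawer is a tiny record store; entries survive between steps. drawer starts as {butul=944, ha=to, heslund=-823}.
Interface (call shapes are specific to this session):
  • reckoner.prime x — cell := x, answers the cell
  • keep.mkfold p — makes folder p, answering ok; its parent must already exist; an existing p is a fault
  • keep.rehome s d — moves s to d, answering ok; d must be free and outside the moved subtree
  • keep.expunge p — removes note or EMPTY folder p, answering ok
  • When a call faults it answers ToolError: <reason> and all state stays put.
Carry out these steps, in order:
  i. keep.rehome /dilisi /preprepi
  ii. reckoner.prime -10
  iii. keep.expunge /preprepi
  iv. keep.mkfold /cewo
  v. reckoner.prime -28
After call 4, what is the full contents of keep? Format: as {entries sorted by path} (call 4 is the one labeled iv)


$ rehome s→/dilisi d→/preprepi
= ok
$ prime x→-10
= -10
$ expunge p→/preprepi
= ok
$ mkfold p→/cewo
= ok
$ prime x→-28
= -28

Answer: {cewo/}


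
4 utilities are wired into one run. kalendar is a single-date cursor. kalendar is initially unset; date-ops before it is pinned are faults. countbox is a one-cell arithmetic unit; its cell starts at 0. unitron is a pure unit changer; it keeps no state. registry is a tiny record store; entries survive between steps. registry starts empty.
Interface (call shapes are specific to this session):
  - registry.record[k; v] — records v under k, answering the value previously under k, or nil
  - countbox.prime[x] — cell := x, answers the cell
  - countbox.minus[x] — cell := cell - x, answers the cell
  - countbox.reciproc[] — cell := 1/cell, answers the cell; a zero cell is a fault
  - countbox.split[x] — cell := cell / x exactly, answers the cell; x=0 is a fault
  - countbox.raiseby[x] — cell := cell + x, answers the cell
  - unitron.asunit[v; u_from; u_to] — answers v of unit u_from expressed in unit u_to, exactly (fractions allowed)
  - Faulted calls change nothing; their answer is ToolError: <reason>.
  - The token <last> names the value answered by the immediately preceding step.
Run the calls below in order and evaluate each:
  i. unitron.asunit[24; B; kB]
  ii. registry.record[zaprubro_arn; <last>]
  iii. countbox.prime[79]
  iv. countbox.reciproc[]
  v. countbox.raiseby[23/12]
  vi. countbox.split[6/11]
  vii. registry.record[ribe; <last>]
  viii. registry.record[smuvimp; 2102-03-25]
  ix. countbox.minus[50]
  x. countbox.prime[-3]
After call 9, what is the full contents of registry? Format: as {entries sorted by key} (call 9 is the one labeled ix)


Answer: {ribe=20119/5688, smuvimp=2102-03-25, zaprubro_arn=3/125}

Derivation:
-- 1. asunit(v: 24, u_from: B, u_to: kB) ~> 3/125
-- 2. record(k: zaprubro_arn, v: <last>) ~> nil
-- 3. prime(x: 79) ~> 79
-- 4. reciproc() ~> 1/79
-- 5. raiseby(x: 23/12) ~> 1829/948
-- 6. split(x: 6/11) ~> 20119/5688
-- 7. record(k: ribe, v: <last>) ~> nil
-- 8. record(k: smuvimp, v: 2102-03-25) ~> nil
-- 9. minus(x: 50) ~> -264281/5688
-- 10. prime(x: -3) ~> -3


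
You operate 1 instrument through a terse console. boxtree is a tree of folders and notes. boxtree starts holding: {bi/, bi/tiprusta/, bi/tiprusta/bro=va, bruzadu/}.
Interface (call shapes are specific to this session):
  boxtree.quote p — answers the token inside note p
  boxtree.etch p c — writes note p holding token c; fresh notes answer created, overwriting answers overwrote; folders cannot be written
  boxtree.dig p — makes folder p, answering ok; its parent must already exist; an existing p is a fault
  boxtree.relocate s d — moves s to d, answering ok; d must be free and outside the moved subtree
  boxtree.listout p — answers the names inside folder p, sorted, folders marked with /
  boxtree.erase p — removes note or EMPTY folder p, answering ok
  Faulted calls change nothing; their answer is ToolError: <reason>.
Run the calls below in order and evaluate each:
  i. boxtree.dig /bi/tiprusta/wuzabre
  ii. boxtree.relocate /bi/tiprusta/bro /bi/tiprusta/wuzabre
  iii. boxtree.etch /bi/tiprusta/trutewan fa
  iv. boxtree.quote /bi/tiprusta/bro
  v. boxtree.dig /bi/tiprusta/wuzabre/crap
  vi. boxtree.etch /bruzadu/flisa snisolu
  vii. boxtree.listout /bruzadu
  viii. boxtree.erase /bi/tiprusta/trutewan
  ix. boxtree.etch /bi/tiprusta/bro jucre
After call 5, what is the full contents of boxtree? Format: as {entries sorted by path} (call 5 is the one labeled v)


Answer: {bi/, bi/tiprusta/, bi/tiprusta/bro=va, bi/tiprusta/trutewan=fa, bi/tiprusta/wuzabre/, bi/tiprusta/wuzabre/crap/, bruzadu/}

Derivation:
>> dig(/bi/tiprusta/wuzabre)
<< ok
>> relocate(/bi/tiprusta/bro, /bi/tiprusta/wuzabre)
<< ToolError: exists
>> etch(/bi/tiprusta/trutewan, fa)
<< created
>> quote(/bi/tiprusta/bro)
<< va
>> dig(/bi/tiprusta/wuzabre/crap)
<< ok
>> etch(/bruzadu/flisa, snisolu)
<< created
>> listout(/bruzadu)
<< [flisa]
>> erase(/bi/tiprusta/trutewan)
<< ok
>> etch(/bi/tiprusta/bro, jucre)
<< overwrote


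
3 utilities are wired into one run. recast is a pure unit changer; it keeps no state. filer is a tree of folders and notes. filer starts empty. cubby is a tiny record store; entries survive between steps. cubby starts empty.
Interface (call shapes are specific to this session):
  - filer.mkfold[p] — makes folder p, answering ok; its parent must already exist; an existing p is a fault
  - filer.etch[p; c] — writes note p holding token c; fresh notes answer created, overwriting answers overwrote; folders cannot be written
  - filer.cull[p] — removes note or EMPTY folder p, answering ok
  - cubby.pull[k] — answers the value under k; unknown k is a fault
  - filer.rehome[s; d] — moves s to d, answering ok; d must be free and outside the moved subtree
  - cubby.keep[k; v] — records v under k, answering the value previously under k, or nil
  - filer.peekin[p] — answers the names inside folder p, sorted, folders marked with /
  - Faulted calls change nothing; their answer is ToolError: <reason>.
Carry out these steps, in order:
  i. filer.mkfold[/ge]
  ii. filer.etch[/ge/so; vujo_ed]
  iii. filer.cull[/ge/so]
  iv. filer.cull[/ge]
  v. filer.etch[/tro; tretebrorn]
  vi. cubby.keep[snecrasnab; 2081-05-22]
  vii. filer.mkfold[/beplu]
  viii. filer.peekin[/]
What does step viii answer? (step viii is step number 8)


Answer: [beplu/, tro]

Derivation:
$ mkfold p=/ge
[out] ok
$ etch p=/ge/so c=vujo_ed
[out] created
$ cull p=/ge/so
[out] ok
$ cull p=/ge
[out] ok
$ etch p=/tro c=tretebrorn
[out] created
$ keep k=snecrasnab v=2081-05-22
[out] nil
$ mkfold p=/beplu
[out] ok
$ peekin p=/
[out] [beplu/, tro]


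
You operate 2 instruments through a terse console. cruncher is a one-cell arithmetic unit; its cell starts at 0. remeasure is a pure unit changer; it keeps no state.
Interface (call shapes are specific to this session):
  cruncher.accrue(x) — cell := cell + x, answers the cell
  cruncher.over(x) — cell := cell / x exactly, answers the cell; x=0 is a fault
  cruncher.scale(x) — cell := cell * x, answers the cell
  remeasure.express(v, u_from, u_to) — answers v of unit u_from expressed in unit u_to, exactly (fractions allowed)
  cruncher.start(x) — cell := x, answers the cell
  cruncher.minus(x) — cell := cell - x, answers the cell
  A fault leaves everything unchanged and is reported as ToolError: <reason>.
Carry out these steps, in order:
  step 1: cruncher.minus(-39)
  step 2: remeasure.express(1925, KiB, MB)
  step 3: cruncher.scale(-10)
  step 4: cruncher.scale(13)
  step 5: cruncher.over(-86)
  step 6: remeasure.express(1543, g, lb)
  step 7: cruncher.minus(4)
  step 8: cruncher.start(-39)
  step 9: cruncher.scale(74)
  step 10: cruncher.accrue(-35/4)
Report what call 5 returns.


Answer: 2535/43

Derivation:
> minus x='-39'
  39
> express v='1925' u_from='KiB' u_to='MB'
  1232/625
> scale x='-10'
  -390
> scale x='13'
  -5070
> over x='-86'
  2535/43
> express v='1543' u_from='g' u_to='lb'
  154300000/45359237
> minus x='4'
  2363/43
> start x='-39'
  -39
> scale x='74'
  -2886
> accrue x='-35/4'
  -11579/4


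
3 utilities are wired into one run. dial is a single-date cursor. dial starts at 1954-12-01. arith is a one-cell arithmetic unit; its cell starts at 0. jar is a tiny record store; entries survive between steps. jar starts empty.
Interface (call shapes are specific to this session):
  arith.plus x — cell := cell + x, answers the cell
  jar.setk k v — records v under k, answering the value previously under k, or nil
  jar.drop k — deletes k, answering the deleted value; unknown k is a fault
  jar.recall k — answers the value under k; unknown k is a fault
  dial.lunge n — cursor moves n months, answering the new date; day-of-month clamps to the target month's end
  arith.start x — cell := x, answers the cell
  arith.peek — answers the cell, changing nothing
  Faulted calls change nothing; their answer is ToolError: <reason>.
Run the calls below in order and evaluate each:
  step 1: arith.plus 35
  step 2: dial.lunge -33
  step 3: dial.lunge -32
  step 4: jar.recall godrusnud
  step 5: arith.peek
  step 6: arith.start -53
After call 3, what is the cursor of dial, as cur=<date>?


Answer: cur=1949-07-01

Derivation:
Now I run arith.plus using x→35, giving 35.
I invoke dial.lunge using n→-33, giving 1952-03-01.
I invoke dial.lunge using n→-32, — result: 1949-07-01.
Next I call jar.recall using k→godrusnud, and get ToolError: no such key godrusnud.
I invoke arith.peek, → 35.
Calling arith.start using x→-53, and get -53.


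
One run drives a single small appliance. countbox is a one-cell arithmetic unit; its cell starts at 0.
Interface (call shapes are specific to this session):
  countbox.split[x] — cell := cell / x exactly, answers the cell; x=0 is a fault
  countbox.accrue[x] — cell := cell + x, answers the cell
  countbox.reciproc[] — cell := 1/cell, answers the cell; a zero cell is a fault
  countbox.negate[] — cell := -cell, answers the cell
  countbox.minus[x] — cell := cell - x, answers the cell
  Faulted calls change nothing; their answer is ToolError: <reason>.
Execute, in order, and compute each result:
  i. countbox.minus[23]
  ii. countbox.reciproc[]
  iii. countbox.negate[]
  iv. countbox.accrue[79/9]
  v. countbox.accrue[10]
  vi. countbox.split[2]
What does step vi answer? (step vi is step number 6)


Answer: 1948/207

Derivation:
Now I run minus(x: 23): -23.
Now I run reciproc, which returns -1/23.
Then negate(), and get 1/23.
I try accrue(x: 79/9), and observe 1826/207.
I run accrue(x: 10), yielding 3896/207.
I use split(x: 2), and see 1948/207.


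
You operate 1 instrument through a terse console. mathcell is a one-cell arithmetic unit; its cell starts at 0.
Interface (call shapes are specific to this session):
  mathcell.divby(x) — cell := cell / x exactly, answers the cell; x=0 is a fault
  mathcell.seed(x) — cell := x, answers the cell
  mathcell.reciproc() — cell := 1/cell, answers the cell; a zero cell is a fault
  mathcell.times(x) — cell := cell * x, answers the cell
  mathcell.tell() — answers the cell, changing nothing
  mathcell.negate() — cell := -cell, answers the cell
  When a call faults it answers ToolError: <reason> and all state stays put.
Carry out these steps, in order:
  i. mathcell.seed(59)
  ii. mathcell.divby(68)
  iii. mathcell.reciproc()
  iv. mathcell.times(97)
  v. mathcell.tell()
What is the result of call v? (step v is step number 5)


Answer: 6596/59

Derivation:
==> mathcell.seed(x='59')
<== 59
==> mathcell.divby(x='68')
<== 59/68
==> mathcell.reciproc()
<== 68/59
==> mathcell.times(x='97')
<== 6596/59
==> mathcell.tell()
<== 6596/59


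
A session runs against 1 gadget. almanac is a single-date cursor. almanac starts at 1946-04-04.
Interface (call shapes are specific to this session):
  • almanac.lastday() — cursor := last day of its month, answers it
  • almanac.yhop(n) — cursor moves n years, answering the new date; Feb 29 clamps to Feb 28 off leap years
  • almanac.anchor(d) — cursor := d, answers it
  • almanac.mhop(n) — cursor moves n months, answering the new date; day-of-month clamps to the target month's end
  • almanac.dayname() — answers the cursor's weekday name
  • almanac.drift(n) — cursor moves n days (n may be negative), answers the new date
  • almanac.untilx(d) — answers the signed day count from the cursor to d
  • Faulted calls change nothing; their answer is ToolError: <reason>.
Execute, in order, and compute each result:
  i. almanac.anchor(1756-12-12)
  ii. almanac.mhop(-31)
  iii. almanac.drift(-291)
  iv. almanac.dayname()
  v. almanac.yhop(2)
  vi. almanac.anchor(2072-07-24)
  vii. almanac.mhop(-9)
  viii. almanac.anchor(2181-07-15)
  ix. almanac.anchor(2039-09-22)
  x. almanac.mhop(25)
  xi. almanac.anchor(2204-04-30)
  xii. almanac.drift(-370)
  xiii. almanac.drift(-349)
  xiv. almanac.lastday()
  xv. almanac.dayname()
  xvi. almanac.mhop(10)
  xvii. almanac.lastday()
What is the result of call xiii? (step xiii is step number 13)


Answer: 2202-05-12

Derivation:
I run almanac.anchor(d=1756-12-12): 1756-12-12.
Invoking almanac.mhop(n=-31), and see 1754-05-12.
I invoke almanac.drift(n=-291), and get 1753-07-25.
Calling almanac.dayname(), → Wednesday.
I try almanac.yhop(n=2), — result: 1755-07-25.
I use almanac.anchor(d=2072-07-24), which returns 2072-07-24.
Next I call almanac.mhop(n=-9), — result: 2071-10-24.
I call almanac.anchor(d=2181-07-15): 2181-07-15.
Calling almanac.anchor(d=2039-09-22), and observe 2039-09-22.
Invoking almanac.mhop(n=25), and see 2041-10-22.
Invoking almanac.anchor(d=2204-04-30), → 2204-04-30.
I try almanac.drift(n=-370), yielding 2203-04-26.
I invoke almanac.drift(n=-349), → 2202-05-12.
Using almanac.lastday, and observe 2202-05-31.
Calling almanac.dayname(), which returns Monday.
I run almanac.mhop(n=10), and observe 2203-03-31.
I use almanac.lastday, and see 2203-03-31.


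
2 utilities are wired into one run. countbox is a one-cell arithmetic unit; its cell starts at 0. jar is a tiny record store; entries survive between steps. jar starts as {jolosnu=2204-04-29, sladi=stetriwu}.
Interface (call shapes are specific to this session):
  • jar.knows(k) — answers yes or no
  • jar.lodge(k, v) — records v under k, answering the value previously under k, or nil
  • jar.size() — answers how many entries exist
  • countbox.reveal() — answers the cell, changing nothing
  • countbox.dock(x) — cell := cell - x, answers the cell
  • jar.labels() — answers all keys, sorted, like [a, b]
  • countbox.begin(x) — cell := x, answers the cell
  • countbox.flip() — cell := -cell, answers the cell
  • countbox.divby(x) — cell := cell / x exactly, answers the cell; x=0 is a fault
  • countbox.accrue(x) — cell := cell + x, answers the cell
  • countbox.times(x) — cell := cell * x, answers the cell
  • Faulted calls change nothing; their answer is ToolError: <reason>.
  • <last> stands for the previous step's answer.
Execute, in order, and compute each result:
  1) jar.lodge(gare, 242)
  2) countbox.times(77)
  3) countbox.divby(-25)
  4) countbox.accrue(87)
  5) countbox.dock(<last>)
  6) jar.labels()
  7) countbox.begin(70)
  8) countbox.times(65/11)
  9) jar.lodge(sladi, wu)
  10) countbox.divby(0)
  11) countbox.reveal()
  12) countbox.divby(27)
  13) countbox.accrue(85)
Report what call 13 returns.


Answer: 29795/297

Derivation:
I run jar.lodge passing k='gare', v='242', — result: nil.
I run countbox.times passing x='77', and see 0.
I call countbox.divby passing x='-25', yielding 0.
I try countbox.accrue passing x='87', which returns 87.
I invoke countbox.dock passing x='<last>', → 0.
Next I call jar.labels, and observe [gare, jolosnu, sladi].
Next I call countbox.begin passing x='70', → 70.
I use countbox.times passing x='65/11', yielding 4550/11.
Next I call jar.lodge passing k='sladi', v='wu', which returns stetriwu.
Calling countbox.divby passing x='0', yielding ToolError: division by zero.
Invoking countbox.reveal(), which returns 4550/11.
Now I run countbox.divby passing x='27', which returns 4550/297.
I use countbox.accrue passing x='85', — result: 29795/297.


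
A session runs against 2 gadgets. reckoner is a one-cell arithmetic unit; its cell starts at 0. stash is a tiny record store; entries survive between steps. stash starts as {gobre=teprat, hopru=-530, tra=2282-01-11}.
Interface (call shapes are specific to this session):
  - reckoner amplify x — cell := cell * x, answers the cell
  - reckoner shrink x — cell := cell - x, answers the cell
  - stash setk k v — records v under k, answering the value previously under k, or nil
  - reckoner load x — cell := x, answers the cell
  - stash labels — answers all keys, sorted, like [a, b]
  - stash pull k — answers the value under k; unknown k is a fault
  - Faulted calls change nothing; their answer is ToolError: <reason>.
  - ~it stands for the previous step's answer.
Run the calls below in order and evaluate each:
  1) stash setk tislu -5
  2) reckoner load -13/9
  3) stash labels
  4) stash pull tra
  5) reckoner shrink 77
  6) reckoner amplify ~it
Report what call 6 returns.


Answer: 498436/81

Derivation:
% stash setk(k→tislu, v→-5) => nil
% reckoner load(x→-13/9) => -13/9
% stash labels() => [gobre, hopru, tislu, tra]
% stash pull(k→tra) => 2282-01-11
% reckoner shrink(x→77) => -706/9
% reckoner amplify(x→~it) => 498436/81


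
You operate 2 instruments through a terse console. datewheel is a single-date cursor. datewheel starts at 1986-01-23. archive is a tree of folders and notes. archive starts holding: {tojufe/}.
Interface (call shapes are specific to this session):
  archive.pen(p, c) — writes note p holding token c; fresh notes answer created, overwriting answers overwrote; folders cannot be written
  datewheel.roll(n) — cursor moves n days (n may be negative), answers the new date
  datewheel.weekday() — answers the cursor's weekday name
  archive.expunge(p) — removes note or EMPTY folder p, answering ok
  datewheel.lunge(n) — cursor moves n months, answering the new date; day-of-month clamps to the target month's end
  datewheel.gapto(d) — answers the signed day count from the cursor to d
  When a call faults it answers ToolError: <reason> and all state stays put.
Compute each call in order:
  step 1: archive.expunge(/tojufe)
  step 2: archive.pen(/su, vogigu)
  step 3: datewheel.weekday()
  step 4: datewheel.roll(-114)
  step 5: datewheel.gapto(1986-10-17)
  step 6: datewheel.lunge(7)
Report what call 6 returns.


·→ archive.expunge(/tojufe)
·← ok
·→ archive.pen(/su, vogigu)
·← created
·→ datewheel.weekday()
·← Thursday
·→ datewheel.roll(-114)
·← 1985-10-01
·→ datewheel.gapto(1986-10-17)
·← 381
·→ datewheel.lunge(7)
·← 1986-05-01

Answer: 1986-05-01


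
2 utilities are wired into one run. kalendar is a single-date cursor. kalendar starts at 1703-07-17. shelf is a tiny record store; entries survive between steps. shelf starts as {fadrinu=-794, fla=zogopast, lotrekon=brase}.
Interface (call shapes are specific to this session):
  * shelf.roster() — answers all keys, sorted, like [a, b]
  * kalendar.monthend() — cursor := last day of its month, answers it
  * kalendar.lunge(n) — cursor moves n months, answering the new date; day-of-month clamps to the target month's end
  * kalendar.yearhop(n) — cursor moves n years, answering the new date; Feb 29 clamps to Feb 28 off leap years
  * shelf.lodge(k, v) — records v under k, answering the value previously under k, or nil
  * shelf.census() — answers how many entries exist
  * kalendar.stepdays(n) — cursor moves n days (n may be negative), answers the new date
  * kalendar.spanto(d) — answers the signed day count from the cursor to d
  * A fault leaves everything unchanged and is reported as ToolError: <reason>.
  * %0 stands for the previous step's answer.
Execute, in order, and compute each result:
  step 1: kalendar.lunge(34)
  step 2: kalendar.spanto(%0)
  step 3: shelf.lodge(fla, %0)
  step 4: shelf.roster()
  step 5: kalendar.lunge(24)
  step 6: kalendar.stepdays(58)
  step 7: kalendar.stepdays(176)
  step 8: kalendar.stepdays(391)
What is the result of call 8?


-- 1. kalendar.lunge(n=34) ~> 1706-05-17
-- 2. kalendar.spanto(d=%0) ~> 0
-- 3. shelf.lodge(k=fla, v=%0) ~> zogopast
-- 4. shelf.roster() ~> [fadrinu, fla, lotrekon]
-- 5. kalendar.lunge(n=24) ~> 1708-05-17
-- 6. kalendar.stepdays(n=58) ~> 1708-07-14
-- 7. kalendar.stepdays(n=176) ~> 1709-01-06
-- 8. kalendar.stepdays(n=391) ~> 1710-02-01

Answer: 1710-02-01


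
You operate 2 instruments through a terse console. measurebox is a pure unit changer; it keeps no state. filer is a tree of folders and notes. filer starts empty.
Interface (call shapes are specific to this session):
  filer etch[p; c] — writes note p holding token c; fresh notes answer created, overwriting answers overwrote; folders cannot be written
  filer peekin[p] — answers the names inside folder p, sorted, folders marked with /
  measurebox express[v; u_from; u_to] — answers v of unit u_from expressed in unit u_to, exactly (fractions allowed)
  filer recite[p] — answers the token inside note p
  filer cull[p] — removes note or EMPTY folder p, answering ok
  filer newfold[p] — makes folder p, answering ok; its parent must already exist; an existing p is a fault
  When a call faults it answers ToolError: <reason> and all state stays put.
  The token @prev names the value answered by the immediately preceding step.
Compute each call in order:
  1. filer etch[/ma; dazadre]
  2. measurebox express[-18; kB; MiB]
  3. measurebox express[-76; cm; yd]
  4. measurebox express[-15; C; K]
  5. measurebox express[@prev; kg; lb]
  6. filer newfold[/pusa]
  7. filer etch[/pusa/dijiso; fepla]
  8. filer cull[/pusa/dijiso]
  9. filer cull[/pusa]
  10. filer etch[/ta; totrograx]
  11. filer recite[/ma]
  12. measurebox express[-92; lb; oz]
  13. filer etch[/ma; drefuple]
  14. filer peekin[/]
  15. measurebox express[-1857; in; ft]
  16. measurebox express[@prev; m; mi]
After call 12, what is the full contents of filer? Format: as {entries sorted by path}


Answer: {ma=dazadre, ta=totrograx}

Derivation:
~$ filer etch p=/ma c=dazadre
= created
~$ measurebox express v=-18 u_from=kB u_to=MiB
= -1125/65536
~$ measurebox express v=-76 u_from=cm u_to=yd
= -950/1143
~$ measurebox express v=-15 u_from=C u_to=K
= 5163/20
~$ measurebox express v=@prev u_from=kg u_to=lb
= 25815000000/45359237
~$ filer newfold p=/pusa
= ok
~$ filer etch p=/pusa/dijiso c=fepla
= created
~$ filer cull p=/pusa/dijiso
= ok
~$ filer cull p=/pusa
= ok
~$ filer etch p=/ta c=totrograx
= created
~$ filer recite p=/ma
= dazadre
~$ measurebox express v=-92 u_from=lb u_to=oz
= -1472
~$ filer etch p=/ma c=drefuple
= overwrote
~$ filer peekin p=/
= [ma, ta]
~$ measurebox express v=-1857 u_from=in u_to=ft
= -619/4
~$ measurebox express v=@prev u_from=m u_to=mi
= -77375/804672


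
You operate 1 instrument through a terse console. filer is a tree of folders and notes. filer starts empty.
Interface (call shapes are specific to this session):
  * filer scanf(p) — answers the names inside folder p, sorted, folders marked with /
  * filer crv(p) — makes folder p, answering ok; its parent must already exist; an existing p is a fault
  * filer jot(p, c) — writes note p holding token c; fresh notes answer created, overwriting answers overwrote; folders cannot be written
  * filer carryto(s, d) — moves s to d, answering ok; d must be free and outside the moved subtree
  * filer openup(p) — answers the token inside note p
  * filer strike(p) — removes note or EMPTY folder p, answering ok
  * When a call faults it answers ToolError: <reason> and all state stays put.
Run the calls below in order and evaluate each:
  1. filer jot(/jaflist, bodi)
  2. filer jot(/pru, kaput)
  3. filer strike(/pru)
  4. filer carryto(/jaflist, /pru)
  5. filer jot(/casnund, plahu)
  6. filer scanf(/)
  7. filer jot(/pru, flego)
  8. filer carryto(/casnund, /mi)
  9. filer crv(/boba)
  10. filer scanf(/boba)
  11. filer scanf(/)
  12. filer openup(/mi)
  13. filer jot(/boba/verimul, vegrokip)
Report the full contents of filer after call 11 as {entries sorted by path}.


-> filer jot(/jaflist, bodi)
<- created
-> filer jot(/pru, kaput)
<- created
-> filer strike(/pru)
<- ok
-> filer carryto(/jaflist, /pru)
<- ok
-> filer jot(/casnund, plahu)
<- created
-> filer scanf(/)
<- [casnund, pru]
-> filer jot(/pru, flego)
<- overwrote
-> filer carryto(/casnund, /mi)
<- ok
-> filer crv(/boba)
<- ok
-> filer scanf(/boba)
<- []
-> filer scanf(/)
<- [boba/, mi, pru]
-> filer openup(/mi)
<- plahu
-> filer jot(/boba/verimul, vegrokip)
<- created

Answer: {boba/, mi=plahu, pru=flego}


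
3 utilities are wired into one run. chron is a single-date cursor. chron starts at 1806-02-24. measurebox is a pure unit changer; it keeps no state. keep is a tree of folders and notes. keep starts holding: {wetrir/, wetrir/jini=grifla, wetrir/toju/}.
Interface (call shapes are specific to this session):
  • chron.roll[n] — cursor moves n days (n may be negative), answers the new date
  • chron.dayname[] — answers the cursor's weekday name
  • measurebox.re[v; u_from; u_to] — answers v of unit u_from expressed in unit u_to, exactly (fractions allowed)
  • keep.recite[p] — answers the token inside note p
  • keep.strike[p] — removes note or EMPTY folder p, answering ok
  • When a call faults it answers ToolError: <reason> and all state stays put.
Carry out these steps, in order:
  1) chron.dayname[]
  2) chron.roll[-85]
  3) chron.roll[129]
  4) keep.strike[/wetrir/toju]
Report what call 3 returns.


Answer: 1806-04-09

Derivation:
I invoke chron.dayname(), and observe Monday.
I invoke chron.roll(n→-85), — result: 1805-12-01.
Calling chron.roll(n→129), and see 1806-04-09.
I call keep.strike(p→/wetrir/toju), yielding ok.
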